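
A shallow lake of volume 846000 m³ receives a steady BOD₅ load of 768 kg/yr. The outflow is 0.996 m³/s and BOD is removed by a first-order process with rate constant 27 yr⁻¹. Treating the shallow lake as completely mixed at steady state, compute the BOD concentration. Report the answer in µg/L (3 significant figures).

Outflow Q = 0.996 m³/s × 3.156e+07 s/yr = 3.143e+07 m³/yr.
Steady-state CSTR mass balance: W = Q·C + k·V·C, so C = W/(Q + kV).
Q + kV = 3.143e+07 + 27·846000 = 5.427e+07 m³/yr.
C = 768/5.427e+07 = 1.415e-05 kg/m³ = 0.01415 mg/L = 14.15 µg/L.

14.2 µg/L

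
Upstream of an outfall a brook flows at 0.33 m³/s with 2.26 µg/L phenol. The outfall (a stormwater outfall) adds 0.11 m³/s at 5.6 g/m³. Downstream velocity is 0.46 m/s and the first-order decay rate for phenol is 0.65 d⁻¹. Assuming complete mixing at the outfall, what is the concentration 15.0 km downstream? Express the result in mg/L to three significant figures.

1.10 mg/L

2.26 µg/L = 0.00226 mg/L.
After complete mixing, C₀ = (0.11·5.6 + 0.33·0.00226) / 0.44 = 1.402 mg/L.
Travel time t = 1.5e+04 m / 0.46 m/s = 3.261e+04 s = 0.3774 d.
C = 1.402·exp(−0.65·0.3774) = 1.402·0.7825 = 1.097 mg/L.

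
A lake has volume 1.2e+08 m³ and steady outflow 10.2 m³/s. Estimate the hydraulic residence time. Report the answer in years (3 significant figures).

Q = 10.2 m³/s × 3.156e+07 s/yr = 3.219e+08 m³/yr.
Hydraulic residence time τ = V/Q = 1.2e+08/3.219e+08 = 0.3728 yr.

0.373 yr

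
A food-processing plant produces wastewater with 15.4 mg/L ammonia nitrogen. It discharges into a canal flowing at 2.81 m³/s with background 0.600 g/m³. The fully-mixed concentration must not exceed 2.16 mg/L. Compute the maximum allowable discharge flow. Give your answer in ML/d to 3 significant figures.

Mass balance at complete mixing: C_std·(Q_w + Q_r) = Q_w·C_e + Q_r·C_b.
Rearranging, Q_w = Q_r·(C_std − C_b)/(C_e − C_std) = 2.81·(2.16 − 0.6) / (15.4 − 2.16) = 0.3311 m³/s.
= 28.61 ML/d.

28.6 ML/d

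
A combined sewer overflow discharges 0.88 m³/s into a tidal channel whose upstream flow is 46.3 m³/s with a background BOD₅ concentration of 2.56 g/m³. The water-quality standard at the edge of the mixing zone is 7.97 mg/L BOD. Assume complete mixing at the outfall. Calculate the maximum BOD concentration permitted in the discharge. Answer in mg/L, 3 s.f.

293 mg/L

Mass balance: 7.97·47.18 = 0.88·Cₑ + 46.3·2.56.
Cₑ = (376 − 118.5) / 0.88 = 292.6 mg/L.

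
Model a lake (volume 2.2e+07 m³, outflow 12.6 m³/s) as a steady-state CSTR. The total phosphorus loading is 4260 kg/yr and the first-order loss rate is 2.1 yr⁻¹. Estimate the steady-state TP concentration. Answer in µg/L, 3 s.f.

9.60 µg/L

Outflow Q = 12.6 m³/s × 3.156e+07 s/yr = 3.976e+08 m³/yr.
Steady-state CSTR mass balance: W = Q·C + k·V·C, so C = W/(Q + kV).
Q + kV = 3.976e+08 + 2.1·2.2e+07 = 4.438e+08 m³/yr.
C = 4260/4.438e+08 = 9.598e-06 kg/m³ = 0.009598 mg/L = 9.598 µg/L.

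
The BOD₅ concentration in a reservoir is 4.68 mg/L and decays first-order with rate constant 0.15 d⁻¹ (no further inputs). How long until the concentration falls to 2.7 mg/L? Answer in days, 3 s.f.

3.67 d

t = ln(C₀/C)/k = ln(4.68/2.7)/0.15 = 0.55/0.15 = 3.667 d.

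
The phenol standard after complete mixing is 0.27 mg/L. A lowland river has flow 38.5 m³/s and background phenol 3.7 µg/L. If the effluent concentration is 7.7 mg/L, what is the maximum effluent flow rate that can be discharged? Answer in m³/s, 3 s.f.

3.7 µg/L = 0.0037 mg/L.
Mass balance at complete mixing: C_std·(Q_w + Q_r) = Q_w·C_e + Q_r·C_b.
Rearranging, Q_w = Q_r·(C_std − C_b)/(C_e − C_std) = 38.5·(0.27 − 0.0037) / (7.7 − 0.27) = 1.38 m³/s.

1.38 m³/s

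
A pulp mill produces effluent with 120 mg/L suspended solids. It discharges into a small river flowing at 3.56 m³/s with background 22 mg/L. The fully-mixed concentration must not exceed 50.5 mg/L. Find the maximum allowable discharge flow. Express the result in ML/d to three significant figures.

126 ML/d

Mass balance at complete mixing: C_std·(Q_w + Q_r) = Q_w·C_e + Q_r·C_b.
Rearranging, Q_w = Q_r·(C_std − C_b)/(C_e − C_std) = 3.56·(50.5 − 22) / (120 − 50.5) = 1.46 m³/s.
= 126.1 ML/d.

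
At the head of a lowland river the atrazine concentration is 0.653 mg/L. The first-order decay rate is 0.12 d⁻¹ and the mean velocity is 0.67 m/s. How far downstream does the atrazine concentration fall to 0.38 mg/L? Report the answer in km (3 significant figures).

From C = C₀·e^(−kt), t = ln(C₀/C)/k = ln(0.653/0.38)/0.12 = 0.5414/0.12 = 4.512 d.
Distance = v·t = 0.67 m/s × 3.898e+05 s = 2.612e+05 m = 261.2 km.

261 km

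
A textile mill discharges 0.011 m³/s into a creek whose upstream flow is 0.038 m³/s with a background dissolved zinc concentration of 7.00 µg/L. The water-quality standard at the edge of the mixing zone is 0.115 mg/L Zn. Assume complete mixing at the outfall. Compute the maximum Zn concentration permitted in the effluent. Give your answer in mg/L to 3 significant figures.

7.00 µg/L = 0.007 mg/L.
Mass balance: 0.115·0.049 = 0.011·Cₑ + 0.038·0.007.
Cₑ = (0.005635 − 0.000266) / 0.011 = 0.4881 mg/L.

0.488 mg/L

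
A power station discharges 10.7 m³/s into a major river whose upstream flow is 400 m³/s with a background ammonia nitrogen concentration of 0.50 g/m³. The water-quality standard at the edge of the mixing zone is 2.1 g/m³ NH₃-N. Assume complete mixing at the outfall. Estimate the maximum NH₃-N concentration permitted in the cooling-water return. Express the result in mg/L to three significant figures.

61.9 mg/L

Mass balance: 2.1·410.7 = 10.7·Cₑ + 400·0.5.
Cₑ = (862.5 − 200) / 10.7 = 61.91 mg/L.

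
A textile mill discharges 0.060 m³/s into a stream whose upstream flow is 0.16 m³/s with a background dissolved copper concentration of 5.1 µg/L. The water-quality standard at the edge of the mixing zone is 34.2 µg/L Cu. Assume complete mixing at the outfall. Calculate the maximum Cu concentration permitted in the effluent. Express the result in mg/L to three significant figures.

5.1 µg/L = 0.0051 mg/L.
34.2 µg/L = 0.0342 mg/L.
Mass balance: 0.0342·0.22 = 0.06·Cₑ + 0.16·0.0051.
Cₑ = (0.007524 − 0.000816) / 0.06 = 0.1118 mg/L.

0.112 mg/L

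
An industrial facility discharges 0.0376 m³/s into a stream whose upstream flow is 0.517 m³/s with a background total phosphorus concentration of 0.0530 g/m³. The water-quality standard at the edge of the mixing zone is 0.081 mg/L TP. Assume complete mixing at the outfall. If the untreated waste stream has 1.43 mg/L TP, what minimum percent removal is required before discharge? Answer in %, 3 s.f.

67.4 %

Mass balance: 0.081·0.5546 = 0.0376·Cₑ + 0.517·0.053.
Cₑ = (0.04492 − 0.0274) / 0.0376 = 0.466 mg/L.
Required removal = 1 − 0.466/1.43 = 67.41 %.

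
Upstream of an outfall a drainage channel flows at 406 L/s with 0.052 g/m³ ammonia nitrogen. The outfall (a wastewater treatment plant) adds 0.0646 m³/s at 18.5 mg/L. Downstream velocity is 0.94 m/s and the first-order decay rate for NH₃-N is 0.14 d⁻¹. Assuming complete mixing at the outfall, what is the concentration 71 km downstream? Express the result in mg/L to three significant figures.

2.29 mg/L

406 L/s = 0.406 m³/s.
After complete mixing, C₀ = (0.0646·18.5 + 0.406·0.052) / 0.4706 = 2.584 mg/L.
Travel time t = 7.1e+04 m / 0.94 m/s = 7.553e+04 s = 0.8742 d.
C = 2.584·exp(−0.14·0.8742) = 2.584·0.8848 = 2.287 mg/L.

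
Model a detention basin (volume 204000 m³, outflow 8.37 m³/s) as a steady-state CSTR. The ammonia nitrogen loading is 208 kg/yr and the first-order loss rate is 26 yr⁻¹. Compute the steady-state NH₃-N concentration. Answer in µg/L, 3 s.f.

Outflow Q = 8.37 m³/s × 3.156e+07 s/yr = 2.641e+08 m³/yr.
Steady-state CSTR mass balance: W = Q·C + k·V·C, so C = W/(Q + kV).
Q + kV = 2.641e+08 + 26·204000 = 2.694e+08 m³/yr.
C = 208/2.694e+08 = 7.72e-07 kg/m³ = 0.000772 mg/L = 0.772 µg/L.

0.772 µg/L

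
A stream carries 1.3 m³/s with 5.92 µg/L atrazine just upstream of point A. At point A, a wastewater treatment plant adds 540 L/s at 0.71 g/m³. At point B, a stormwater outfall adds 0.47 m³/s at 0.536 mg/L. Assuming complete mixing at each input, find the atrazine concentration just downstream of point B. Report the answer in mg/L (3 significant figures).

5.92 µg/L = 0.00592 mg/L.
540 L/s = 0.54 m³/s.
After input A: C = (1.3·0.00592 + 0.54·0.71) / 1.84 = 0.2126 mg/L.
After input B: C = (1.84·0.2126 + 0.47·0.536) / 2.31 = 0.2784 mg/L.

0.278 mg/L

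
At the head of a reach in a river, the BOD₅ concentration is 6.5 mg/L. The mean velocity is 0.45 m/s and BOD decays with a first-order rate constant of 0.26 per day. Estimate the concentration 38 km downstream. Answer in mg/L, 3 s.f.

Travel time t = 38 km / 0.45 m/s = 3.8e+04/0.45 = 8.444e+04 s = 0.9774 d.
First-order decay: C = 6.5·exp(−0.26·0.9774) = 6.5·0.7756 = 5.041 mg/L.

5.04 mg/L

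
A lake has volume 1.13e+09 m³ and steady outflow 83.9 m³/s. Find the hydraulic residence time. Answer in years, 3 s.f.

Q = 83.9 m³/s × 3.156e+07 s/yr = 2.648e+09 m³/yr.
Hydraulic residence time τ = V/Q = 1.13e+09/2.648e+09 = 0.4268 yr.

0.427 yr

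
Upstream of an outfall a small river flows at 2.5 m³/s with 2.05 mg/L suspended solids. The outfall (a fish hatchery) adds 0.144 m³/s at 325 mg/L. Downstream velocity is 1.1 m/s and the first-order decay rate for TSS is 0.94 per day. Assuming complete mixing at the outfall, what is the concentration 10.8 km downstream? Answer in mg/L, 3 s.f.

After complete mixing, C₀ = (0.144·325 + 2.5·2.05) / 2.644 = 19.64 mg/L.
Travel time t = 1.08e+04 m / 1.1 m/s = 9818 s = 0.1136 d.
C = 19.64·exp(−0.94·0.1136) = 19.64·0.8987 = 17.65 mg/L.

17.6 mg/L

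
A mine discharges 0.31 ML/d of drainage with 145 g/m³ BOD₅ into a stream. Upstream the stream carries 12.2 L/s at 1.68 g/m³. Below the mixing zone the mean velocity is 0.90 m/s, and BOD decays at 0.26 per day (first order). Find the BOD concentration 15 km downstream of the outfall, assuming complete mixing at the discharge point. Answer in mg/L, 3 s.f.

32.6 mg/L

0.31 ML/d = 0.003588 m³/s.
12.2 L/s = 0.0122 m³/s.
After complete mixing, C₀ = (0.003588·145 + 0.0122·1.68) / 0.01579 = 34.25 mg/L.
Travel time t = 1.5e+04 m / 0.90 m/s = 1.667e+04 s = 0.1929 d.
C = 34.25·exp(−0.26·0.1929) = 34.25·0.9511 = 32.58 mg/L.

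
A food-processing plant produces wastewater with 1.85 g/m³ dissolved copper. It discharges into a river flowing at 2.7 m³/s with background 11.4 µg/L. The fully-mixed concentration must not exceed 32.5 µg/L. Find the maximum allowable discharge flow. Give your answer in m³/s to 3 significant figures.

0.0313 m³/s

11.4 µg/L = 0.0114 mg/L.
32.5 µg/L = 0.0325 mg/L.
Mass balance at complete mixing: C_std·(Q_w + Q_r) = Q_w·C_e + Q_r·C_b.
Rearranging, Q_w = Q_r·(C_std − C_b)/(C_e − C_std) = 2.7·(0.0325 − 0.0114) / (1.85 − 0.0325) = 0.03135 m³/s.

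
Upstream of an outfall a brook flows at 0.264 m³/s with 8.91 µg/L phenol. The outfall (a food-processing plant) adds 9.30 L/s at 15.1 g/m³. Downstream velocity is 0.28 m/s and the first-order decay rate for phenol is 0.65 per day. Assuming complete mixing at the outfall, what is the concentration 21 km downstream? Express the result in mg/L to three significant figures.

0.297 mg/L

9.30 L/s = 0.0093 m³/s.
8.91 µg/L = 0.00891 mg/L.
After complete mixing, C₀ = (0.0093·15.1 + 0.264·0.00891) / 0.2733 = 0.5224 mg/L.
Travel time t = 2.1e+04 m / 0.28 m/s = 7.5e+04 s = 0.8681 d.
C = 0.5224·exp(−0.65·0.8681) = 0.5224·0.5688 = 0.2972 mg/L.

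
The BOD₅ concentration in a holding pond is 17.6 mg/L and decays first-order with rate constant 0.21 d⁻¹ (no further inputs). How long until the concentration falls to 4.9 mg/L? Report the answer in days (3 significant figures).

6.09 d

t = ln(C₀/C)/k = ln(17.6/4.9)/0.21 = 1.279/0.21 = 6.089 d.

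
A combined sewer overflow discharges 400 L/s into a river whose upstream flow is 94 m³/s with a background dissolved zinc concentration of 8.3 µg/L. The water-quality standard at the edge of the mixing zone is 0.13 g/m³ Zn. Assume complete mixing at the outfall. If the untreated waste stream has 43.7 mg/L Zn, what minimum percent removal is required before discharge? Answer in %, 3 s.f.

34.3 %

400 L/s = 0.4 m³/s.
8.3 µg/L = 0.0083 mg/L.
Mass balance: 0.13·94.4 = 0.4·Cₑ + 94·0.0083.
Cₑ = (12.27 − 0.7802) / 0.4 = 28.73 mg/L.
Required removal = 1 − 28.73/43.7 = 34.26 %.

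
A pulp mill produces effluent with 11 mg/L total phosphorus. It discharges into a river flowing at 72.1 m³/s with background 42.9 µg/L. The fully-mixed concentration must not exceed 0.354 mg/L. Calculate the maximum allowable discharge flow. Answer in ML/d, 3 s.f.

42.9 µg/L = 0.0429 mg/L.
Mass balance at complete mixing: C_std·(Q_w + Q_r) = Q_w·C_e + Q_r·C_b.
Rearranging, Q_w = Q_r·(C_std − C_b)/(C_e − C_std) = 72.1·(0.354 − 0.0429) / (11 − 0.354) = 2.107 m³/s.
= 182 ML/d.

182 ML/d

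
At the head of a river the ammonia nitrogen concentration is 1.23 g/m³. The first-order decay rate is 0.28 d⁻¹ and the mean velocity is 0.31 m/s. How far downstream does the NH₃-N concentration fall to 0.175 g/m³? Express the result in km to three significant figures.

187 km

From C = C₀·e^(−kt), t = ln(C₀/C)/k = ln(1.23/0.175)/0.28 = 1.95/0.28 = 6.964 d.
Distance = v·t = 0.31 m/s × 6.017e+05 s = 1.865e+05 m = 186.5 km.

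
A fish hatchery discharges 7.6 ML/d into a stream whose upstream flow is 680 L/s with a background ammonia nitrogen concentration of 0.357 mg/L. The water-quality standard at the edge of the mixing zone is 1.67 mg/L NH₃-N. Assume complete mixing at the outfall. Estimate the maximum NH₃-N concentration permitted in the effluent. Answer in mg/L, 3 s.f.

7.6 ML/d = 0.08796 m³/s.
680 L/s = 0.68 m³/s.
Mass balance: 1.67·0.768 = 0.08796·Cₑ + 0.68·0.357.
Cₑ = (1.282 − 0.2428) / 0.08796 = 11.82 mg/L.

11.8 mg/L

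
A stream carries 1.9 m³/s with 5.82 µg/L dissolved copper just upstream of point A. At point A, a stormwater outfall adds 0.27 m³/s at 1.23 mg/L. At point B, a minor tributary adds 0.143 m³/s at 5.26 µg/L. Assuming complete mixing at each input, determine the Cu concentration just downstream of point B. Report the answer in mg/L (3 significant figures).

0.149 mg/L

5.82 µg/L = 0.00582 mg/L.
After input A: C = (1.9·0.00582 + 0.27·1.23) / 2.17 = 0.1581 mg/L.
5.26 µg/L = 0.00526 mg/L.
After input B: C = (2.17·0.1581 + 0.143·0.00526) / 2.313 = 0.1487 mg/L.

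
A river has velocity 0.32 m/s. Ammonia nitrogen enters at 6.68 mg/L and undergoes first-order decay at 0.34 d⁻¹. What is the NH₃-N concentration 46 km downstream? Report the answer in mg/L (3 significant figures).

3.79 mg/L

Travel time t = 46 km / 0.32 m/s = 4.6e+04/0.32 = 1.438e+05 s = 1.664 d.
First-order decay: C = 6.68·exp(−0.34·1.664) = 6.68·0.568 = 3.794 mg/L.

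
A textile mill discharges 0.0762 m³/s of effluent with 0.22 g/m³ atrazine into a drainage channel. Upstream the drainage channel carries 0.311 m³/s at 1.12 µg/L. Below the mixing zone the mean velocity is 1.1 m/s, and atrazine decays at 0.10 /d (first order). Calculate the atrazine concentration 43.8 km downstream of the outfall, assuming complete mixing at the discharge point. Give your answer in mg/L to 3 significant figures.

0.0422 mg/L

1.12 µg/L = 0.00112 mg/L.
After complete mixing, C₀ = (0.0762·0.22 + 0.311·0.00112) / 0.3872 = 0.0442 mg/L.
Travel time t = 4.38e+04 m / 1.1 m/s = 3.982e+04 s = 0.4609 d.
C = 0.0442·exp(−0.10·0.4609) = 0.0442·0.955 = 0.0422 mg/L.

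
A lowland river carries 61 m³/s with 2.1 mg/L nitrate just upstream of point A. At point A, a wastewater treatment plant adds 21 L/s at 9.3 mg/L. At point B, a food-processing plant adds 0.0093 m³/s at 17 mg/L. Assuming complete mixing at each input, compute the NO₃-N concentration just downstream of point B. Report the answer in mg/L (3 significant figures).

21 L/s = 0.021 m³/s.
After input A: C = (61·2.1 + 0.021·9.3) / 61.02 = 2.102 mg/L.
After input B: C = (61.02·2.102 + 0.0093·17) / 61.03 = 2.105 mg/L.

2.10 mg/L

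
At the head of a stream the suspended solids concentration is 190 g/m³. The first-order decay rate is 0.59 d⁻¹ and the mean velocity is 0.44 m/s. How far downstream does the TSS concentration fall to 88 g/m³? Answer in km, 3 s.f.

49.6 km

From C = C₀·e^(−kt), t = ln(C₀/C)/k = ln(190/88)/0.59 = 0.7697/0.59 = 1.305 d.
Distance = v·t = 0.44 m/s × 1.127e+05 s = 4.959e+04 m = 49.59 km.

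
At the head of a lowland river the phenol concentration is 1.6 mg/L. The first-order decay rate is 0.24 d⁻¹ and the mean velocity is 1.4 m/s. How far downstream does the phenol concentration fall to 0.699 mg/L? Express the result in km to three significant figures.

From C = C₀·e^(−kt), t = ln(C₀/C)/k = ln(1.6/0.699)/0.24 = 0.8281/0.24 = 3.45 d.
Distance = v·t = 1.4 m/s × 2.981e+05 s = 4.174e+05 m = 417.4 km.

417 km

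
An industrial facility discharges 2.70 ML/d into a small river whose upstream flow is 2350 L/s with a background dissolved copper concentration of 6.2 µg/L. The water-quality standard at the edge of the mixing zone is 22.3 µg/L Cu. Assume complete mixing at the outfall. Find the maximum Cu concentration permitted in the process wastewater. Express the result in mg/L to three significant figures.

1.23 mg/L

2.70 ML/d = 0.03125 m³/s.
2350 L/s = 2.35 m³/s.
6.2 µg/L = 0.0062 mg/L.
22.3 µg/L = 0.0223 mg/L.
Mass balance: 0.0223·2.381 = 0.03125·Cₑ + 2.35·0.0062.
Cₑ = (0.0531 − 0.01457) / 0.03125 = 1.233 mg/L.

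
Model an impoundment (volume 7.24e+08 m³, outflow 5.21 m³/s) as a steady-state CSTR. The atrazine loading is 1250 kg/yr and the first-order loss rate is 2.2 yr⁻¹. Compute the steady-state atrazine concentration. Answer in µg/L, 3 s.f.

0.711 µg/L

Outflow Q = 5.21 m³/s × 3.156e+07 s/yr = 1.644e+08 m³/yr.
Steady-state CSTR mass balance: W = Q·C + k·V·C, so C = W/(Q + kV).
Q + kV = 1.644e+08 + 2.2·7.24e+08 = 1.757e+09 m³/yr.
C = 1250/1.757e+09 = 7.114e-07 kg/m³ = 0.0007114 mg/L = 0.7114 µg/L.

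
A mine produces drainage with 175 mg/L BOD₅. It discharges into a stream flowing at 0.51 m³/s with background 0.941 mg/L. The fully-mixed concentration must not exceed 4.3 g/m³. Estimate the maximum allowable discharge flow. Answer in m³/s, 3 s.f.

Mass balance at complete mixing: C_std·(Q_w + Q_r) = Q_w·C_e + Q_r·C_b.
Rearranging, Q_w = Q_r·(C_std − C_b)/(C_e − C_std) = 0.51·(4.3 − 0.941) / (175 − 4.3) = 0.01004 m³/s.

0.0100 m³/s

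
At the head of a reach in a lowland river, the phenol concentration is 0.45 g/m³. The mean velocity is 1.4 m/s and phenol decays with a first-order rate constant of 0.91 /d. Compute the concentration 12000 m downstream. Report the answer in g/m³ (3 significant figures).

Travel time t = 12000 m / 1.4 m/s = 1.2e+04/1.4 = 8571 s = 0.09921 d.
First-order decay: C = 0.45·exp(−0.91·0.09921) = 0.45·0.9137 = 0.4112 g/m³.

0.411 g/m³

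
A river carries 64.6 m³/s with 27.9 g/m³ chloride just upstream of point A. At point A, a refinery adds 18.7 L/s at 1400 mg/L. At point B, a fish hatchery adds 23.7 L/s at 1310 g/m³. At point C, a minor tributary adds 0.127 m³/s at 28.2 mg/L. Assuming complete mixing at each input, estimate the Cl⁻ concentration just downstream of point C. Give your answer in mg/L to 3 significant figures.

18.7 L/s = 0.0187 m³/s.
After input A: C = (64.6·27.9 + 0.0187·1400) / 64.62 = 28.3 mg/L.
23.7 L/s = 0.0237 m³/s.
After input B: C = (64.62·28.3 + 0.0237·1310) / 64.64 = 28.77 mg/L.
After input C: C = (64.64·28.77 + 0.127·28.2) / 64.77 = 28.77 mg/L.

28.8 mg/L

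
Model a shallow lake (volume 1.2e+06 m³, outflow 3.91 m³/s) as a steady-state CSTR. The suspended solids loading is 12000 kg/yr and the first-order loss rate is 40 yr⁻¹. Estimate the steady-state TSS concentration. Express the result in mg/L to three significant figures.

Outflow Q = 3.91 m³/s × 3.156e+07 s/yr = 1.234e+08 m³/yr.
Steady-state CSTR mass balance: W = Q·C + k·V·C, so C = W/(Q + kV).
Q + kV = 1.234e+08 + 40·1.2e+06 = 1.714e+08 m³/yr.
C = 12000/1.714e+08 = 7.002e-05 kg/m³ = 0.07002 mg/L.

0.0700 mg/L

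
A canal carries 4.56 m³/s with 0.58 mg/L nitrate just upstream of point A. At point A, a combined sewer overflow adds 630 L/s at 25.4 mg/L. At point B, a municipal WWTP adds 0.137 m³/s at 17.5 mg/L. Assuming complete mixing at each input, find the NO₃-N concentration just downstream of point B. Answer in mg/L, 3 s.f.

630 L/s = 0.63 m³/s.
After input A: C = (4.56·0.58 + 0.63·25.4) / 5.19 = 3.593 mg/L.
After input B: C = (5.19·3.593 + 0.137·17.5) / 5.327 = 3.95 mg/L.

3.95 mg/L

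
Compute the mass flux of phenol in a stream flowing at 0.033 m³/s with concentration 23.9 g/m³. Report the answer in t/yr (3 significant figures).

Mass flux = Q·C = 0.033 m³/s × 23.9 g/m³ = 0.7887 g/s.
= 0.7887 g/s × 31.56 = 24.89 t/yr.

24.9 t/yr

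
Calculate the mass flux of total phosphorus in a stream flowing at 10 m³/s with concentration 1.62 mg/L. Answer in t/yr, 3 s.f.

511 t/yr

Mass flux = Q·C = 10 m³/s × 1.62 g/m³ = 16.2 g/s.
= 16.2 g/s × 31.56 = 511.2 t/yr.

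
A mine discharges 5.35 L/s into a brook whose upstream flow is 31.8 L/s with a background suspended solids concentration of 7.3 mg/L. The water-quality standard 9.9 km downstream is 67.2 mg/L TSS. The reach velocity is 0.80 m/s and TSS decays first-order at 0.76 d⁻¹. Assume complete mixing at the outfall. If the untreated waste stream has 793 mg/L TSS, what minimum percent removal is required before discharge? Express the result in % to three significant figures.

5.35 L/s = 0.00535 m³/s.
31.8 L/s = 0.0318 m³/s.
Travel time to the compliance point: t = 9900/0.80 = 1.238e+04 s = 0.1432 d; decay factor exp(−0.76·0.1432) = 0.8969.
So the concentration just after mixing may be at most 67.2/0.8969 = 74.93 mg/L.
Mass balance: 74.93·0.03715 = 0.00535·Cₑ + 0.0318·7.3.
Cₑ = (2.784 − 0.2321) / 0.00535 = 476.9 mg/L.
Required removal = 1 − 476.9/793 = 39.86 %.

39.9 %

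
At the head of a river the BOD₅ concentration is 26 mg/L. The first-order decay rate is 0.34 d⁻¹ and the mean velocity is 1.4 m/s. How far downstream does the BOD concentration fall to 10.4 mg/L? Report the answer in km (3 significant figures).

326 km

From C = C₀·e^(−kt), t = ln(C₀/C)/k = ln(26/10.4)/0.34 = 0.9163/0.34 = 2.695 d.
Distance = v·t = 1.4 m/s × 2.328e+05 s = 3.26e+05 m = 326 km.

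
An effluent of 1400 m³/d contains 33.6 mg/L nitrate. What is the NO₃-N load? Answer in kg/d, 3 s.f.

47.0 kg/d

1400 m³/d = 0.0162 m³/s.
Mass flux = Q·C = 0.0162 m³/s × 33.6 g/m³ = 0.5444 g/s.
= 0.5444 g/s × 86.4 = 47.04 kg/d.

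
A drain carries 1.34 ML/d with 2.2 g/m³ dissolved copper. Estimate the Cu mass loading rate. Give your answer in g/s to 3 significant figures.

1.34 ML/d = 0.01551 m³/s.
Mass flux = Q·C = 0.01551 m³/s × 2.2 g/m³ = 0.03412 g/s.

0.0341 g/s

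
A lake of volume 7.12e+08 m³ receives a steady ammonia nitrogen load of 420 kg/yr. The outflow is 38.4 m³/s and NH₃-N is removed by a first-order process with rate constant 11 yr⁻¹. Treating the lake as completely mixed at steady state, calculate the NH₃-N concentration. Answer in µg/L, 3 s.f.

Outflow Q = 38.4 m³/s × 3.156e+07 s/yr = 1.212e+09 m³/yr.
Steady-state CSTR mass balance: W = Q·C + k·V·C, so C = W/(Q + kV).
Q + kV = 1.212e+09 + 11·7.12e+08 = 9.044e+09 m³/yr.
C = 420/9.044e+09 = 4.644e-08 kg/m³ = 4.644e-05 mg/L = 0.04644 µg/L.

0.0464 µg/L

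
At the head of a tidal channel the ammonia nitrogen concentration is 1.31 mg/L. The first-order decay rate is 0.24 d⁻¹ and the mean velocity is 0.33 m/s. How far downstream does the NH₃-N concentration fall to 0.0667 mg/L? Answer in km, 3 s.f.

354 km

From C = C₀·e^(−kt), t = ln(C₀/C)/k = ln(1.31/0.0667)/0.24 = 2.978/0.24 = 12.41 d.
Distance = v·t = 0.33 m/s × 1.072e+06 s = 3.537e+05 m = 353.7 km.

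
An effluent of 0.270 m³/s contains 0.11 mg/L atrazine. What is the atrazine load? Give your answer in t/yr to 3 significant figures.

Mass flux = Q·C = 0.27 m³/s × 0.11 g/m³ = 0.0297 g/s.
= 0.0297 g/s × 31.56 = 0.9373 t/yr.

0.937 t/yr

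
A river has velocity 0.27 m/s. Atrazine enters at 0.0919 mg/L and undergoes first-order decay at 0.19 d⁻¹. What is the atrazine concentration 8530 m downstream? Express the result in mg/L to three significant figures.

Travel time t = 8530 m / 0.27 m/s = 8530/0.27 = 3.159e+04 s = 0.3657 d.
First-order decay: C = 0.0919·exp(−0.19·0.3657) = 0.0919·0.9329 = 0.08573 mg/L.

0.0857 mg/L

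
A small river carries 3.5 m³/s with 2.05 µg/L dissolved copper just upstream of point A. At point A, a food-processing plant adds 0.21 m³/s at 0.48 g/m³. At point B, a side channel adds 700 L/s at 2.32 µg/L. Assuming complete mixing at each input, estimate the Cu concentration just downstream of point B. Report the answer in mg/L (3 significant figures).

2.05 µg/L = 0.00205 mg/L.
After input A: C = (3.5·0.00205 + 0.21·0.48) / 3.71 = 0.0291 mg/L.
700 L/s = 0.7 m³/s.
2.32 µg/L = 0.00232 mg/L.
After input B: C = (3.71·0.0291 + 0.7·0.00232) / 4.41 = 0.02485 mg/L.

0.0249 mg/L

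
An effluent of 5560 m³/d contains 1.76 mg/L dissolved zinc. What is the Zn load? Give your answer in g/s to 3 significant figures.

0.113 g/s

5560 m³/d = 0.06435 m³/s.
Mass flux = Q·C = 0.06435 m³/s × 1.76 g/m³ = 0.1133 g/s.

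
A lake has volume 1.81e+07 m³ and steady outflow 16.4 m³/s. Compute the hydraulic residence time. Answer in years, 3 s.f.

Q = 16.4 m³/s × 3.156e+07 s/yr = 5.175e+08 m³/yr.
Hydraulic residence time τ = V/Q = 1.81e+07/5.175e+08 = 0.03497 yr.

0.0350 yr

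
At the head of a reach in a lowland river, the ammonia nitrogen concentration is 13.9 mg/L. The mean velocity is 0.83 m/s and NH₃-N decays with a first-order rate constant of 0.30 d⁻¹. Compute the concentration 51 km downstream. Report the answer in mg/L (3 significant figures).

Travel time t = 51 km / 0.83 m/s = 5.1e+04/0.83 = 6.145e+04 s = 0.7112 d.
First-order decay: C = 13.9·exp(−0.30·0.7112) = 13.9·0.8079 = 11.23 mg/L.

11.2 mg/L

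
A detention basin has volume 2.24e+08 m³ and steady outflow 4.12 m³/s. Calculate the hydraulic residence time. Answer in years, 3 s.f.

1.72 yr

Q = 4.12 m³/s × 3.156e+07 s/yr = 1.3e+08 m³/yr.
Hydraulic residence time τ = V/Q = 2.24e+08/1.3e+08 = 1.723 yr.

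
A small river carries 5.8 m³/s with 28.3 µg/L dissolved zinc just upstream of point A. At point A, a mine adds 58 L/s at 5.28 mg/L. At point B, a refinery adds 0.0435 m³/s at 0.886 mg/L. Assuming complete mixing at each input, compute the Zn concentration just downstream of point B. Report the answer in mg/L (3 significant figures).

28.3 µg/L = 0.0283 mg/L.
58 L/s = 0.058 m³/s.
After input A: C = (5.8·0.0283 + 0.058·5.28) / 5.858 = 0.0803 mg/L.
After input B: C = (5.858·0.0803 + 0.0435·0.886) / 5.901 = 0.08624 mg/L.

0.0862 mg/L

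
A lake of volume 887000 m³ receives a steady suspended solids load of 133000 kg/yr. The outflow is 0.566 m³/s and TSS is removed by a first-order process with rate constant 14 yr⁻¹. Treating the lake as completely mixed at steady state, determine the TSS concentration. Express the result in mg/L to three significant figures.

Outflow Q = 0.566 m³/s × 3.156e+07 s/yr = 1.786e+07 m³/yr.
Steady-state CSTR mass balance: W = Q·C + k·V·C, so C = W/(Q + kV).
Q + kV = 1.786e+07 + 14·887000 = 3.028e+07 m³/yr.
C = 133000/3.028e+07 = 0.004392 kg/m³ = 4.392 mg/L.

4.39 mg/L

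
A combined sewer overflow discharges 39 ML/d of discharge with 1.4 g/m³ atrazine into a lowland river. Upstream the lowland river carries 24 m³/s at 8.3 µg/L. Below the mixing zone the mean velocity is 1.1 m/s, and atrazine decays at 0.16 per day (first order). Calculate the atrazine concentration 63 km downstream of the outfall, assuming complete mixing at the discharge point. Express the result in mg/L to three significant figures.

39 ML/d = 0.4514 m³/s.
8.3 µg/L = 0.0083 mg/L.
After complete mixing, C₀ = (0.4514·1.4 + 24·0.0083) / 24.45 = 0.03399 mg/L.
Travel time t = 6.3e+04 m / 1.1 m/s = 5.727e+04 s = 0.6629 d.
C = 0.03399·exp(−0.16·0.6629) = 0.03399·0.8994 = 0.03057 mg/L.

0.0306 mg/L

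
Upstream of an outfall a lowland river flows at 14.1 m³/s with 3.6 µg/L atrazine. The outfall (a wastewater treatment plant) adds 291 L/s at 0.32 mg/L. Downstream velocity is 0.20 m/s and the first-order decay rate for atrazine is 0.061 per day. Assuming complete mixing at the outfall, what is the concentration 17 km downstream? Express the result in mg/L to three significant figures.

0.00942 mg/L

291 L/s = 0.291 m³/s.
3.6 µg/L = 0.0036 mg/L.
After complete mixing, C₀ = (0.291·0.32 + 14.1·0.0036) / 14.39 = 0.009998 mg/L.
Travel time t = 1.7e+04 m / 0.20 m/s = 8.5e+04 s = 0.9838 d.
C = 0.009998·exp(−0.061·0.9838) = 0.009998·0.9418 = 0.009416 mg/L.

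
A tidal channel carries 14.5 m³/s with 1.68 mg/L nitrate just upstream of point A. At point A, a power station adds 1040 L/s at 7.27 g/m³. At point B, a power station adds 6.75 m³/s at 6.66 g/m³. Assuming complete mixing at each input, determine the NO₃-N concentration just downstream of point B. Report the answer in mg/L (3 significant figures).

1040 L/s = 1.04 m³/s.
After input A: C = (14.5·1.68 + 1.04·7.27) / 15.54 = 2.054 mg/L.
After input B: C = (15.54·2.054 + 6.75·6.66) / 22.29 = 3.449 mg/L.

3.45 mg/L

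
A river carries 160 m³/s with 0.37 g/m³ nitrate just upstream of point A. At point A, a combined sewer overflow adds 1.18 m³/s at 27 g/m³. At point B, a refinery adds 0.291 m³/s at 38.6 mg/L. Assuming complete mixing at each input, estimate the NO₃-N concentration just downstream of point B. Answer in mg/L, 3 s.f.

0.634 mg/L

After input A: C = (160·0.37 + 1.18·27) / 161.2 = 0.565 mg/L.
After input B: C = (161.2·0.565 + 0.291·38.6) / 161.5 = 0.6335 mg/L.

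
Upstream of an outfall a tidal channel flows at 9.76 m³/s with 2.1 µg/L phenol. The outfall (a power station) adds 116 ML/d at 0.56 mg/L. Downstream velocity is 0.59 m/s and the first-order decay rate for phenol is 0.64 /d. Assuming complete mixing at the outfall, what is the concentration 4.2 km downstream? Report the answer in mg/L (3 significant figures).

116 ML/d = 1.343 m³/s.
2.1 µg/L = 0.0021 mg/L.
After complete mixing, C₀ = (1.343·0.56 + 9.76·0.0021) / 11.1 = 0.06956 mg/L.
Travel time t = 4200 m / 0.59 m/s = 7119 s = 0.08239 d.
C = 0.06956·exp(−0.64·0.08239) = 0.06956·0.9486 = 0.06599 mg/L.

0.0660 mg/L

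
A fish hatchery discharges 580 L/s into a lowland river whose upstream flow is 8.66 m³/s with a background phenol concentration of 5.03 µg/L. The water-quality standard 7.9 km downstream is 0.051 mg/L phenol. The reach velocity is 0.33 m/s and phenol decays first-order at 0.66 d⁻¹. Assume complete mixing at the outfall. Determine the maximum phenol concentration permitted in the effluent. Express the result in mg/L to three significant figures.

0.900 mg/L

580 L/s = 0.58 m³/s.
5.03 µg/L = 0.00503 mg/L.
Travel time to the compliance point: t = 7900/0.33 = 2.394e+04 s = 0.2771 d; decay factor exp(−0.66·0.2771) = 0.8329.
So the concentration just after mixing may be at most 0.051/0.8329 = 0.06123 mg/L.
Mass balance: 0.06123·9.24 = 0.58·Cₑ + 8.66·0.00503.
Cₑ = (0.5658 − 0.04356) / 0.58 = 0.9004 mg/L.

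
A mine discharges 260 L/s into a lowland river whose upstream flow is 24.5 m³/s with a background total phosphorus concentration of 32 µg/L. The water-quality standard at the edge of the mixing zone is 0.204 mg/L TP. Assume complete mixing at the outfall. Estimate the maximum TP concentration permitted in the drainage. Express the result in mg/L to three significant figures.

16.4 mg/L

260 L/s = 0.26 m³/s.
32 µg/L = 0.032 mg/L.
Mass balance: 0.204·24.76 = 0.26·Cₑ + 24.5·0.032.
Cₑ = (5.051 − 0.784) / 0.26 = 16.41 mg/L.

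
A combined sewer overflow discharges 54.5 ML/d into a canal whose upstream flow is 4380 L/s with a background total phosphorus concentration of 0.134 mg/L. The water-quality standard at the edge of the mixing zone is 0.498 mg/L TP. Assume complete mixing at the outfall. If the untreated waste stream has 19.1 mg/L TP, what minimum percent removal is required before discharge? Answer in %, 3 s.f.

84.2 %

54.5 ML/d = 0.6308 m³/s.
4380 L/s = 4.38 m³/s.
Mass balance: 0.498·5.011 = 0.6308·Cₑ + 4.38·0.134.
Cₑ = (2.495 − 0.5869) / 0.6308 = 3.026 mg/L.
Required removal = 1 − 3.026/19.1 = 84.16 %.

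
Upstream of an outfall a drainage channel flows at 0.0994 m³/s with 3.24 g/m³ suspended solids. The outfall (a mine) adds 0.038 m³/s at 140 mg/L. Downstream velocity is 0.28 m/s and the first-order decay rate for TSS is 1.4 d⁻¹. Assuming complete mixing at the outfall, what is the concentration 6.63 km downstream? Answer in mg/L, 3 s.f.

28.0 mg/L

After complete mixing, C₀ = (0.038·140 + 0.0994·3.24) / 0.1374 = 41.06 mg/L.
Travel time t = 6630 m / 0.28 m/s = 2.368e+04 s = 0.2741 d.
C = 41.06·exp(−1.4·0.2741) = 41.06·0.6813 = 27.98 mg/L.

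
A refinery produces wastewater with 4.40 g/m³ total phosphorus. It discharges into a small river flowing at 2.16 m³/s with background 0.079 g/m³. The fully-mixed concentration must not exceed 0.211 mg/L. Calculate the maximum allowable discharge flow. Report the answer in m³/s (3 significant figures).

0.0681 m³/s

Mass balance at complete mixing: C_std·(Q_w + Q_r) = Q_w·C_e + Q_r·C_b.
Rearranging, Q_w = Q_r·(C_std − C_b)/(C_e − C_std) = 2.16·(0.211 − 0.079) / (4.4 − 0.211) = 0.06806 m³/s.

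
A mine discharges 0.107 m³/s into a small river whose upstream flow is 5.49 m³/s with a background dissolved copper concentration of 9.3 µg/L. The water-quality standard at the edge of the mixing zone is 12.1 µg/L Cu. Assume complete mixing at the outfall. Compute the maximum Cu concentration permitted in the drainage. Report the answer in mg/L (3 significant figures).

0.156 mg/L

9.3 µg/L = 0.0093 mg/L.
12.1 µg/L = 0.0121 mg/L.
Mass balance: 0.0121·5.597 = 0.107·Cₑ + 5.49·0.0093.
Cₑ = (0.06772 − 0.05106) / 0.107 = 0.1558 mg/L.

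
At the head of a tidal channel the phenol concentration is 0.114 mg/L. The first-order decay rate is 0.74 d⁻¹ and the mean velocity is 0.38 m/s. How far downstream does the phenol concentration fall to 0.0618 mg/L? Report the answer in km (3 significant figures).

27.2 km

From C = C₀·e^(−kt), t = ln(C₀/C)/k = ln(0.114/0.0618)/0.74 = 0.6123/0.74 = 0.8274 d.
Distance = v·t = 0.38 m/s × 7.149e+04 s = 2.717e+04 m = 27.17 km.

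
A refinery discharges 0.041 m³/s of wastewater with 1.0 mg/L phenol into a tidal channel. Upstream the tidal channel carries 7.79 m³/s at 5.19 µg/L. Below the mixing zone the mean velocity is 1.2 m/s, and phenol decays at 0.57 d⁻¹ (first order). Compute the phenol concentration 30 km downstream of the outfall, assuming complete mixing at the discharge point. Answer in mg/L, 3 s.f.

0.00882 mg/L

5.19 µg/L = 0.00519 mg/L.
After complete mixing, C₀ = (0.041·1 + 7.79·0.00519) / 7.831 = 0.0104 mg/L.
Travel time t = 3e+04 m / 1.2 m/s = 2.5e+04 s = 0.2894 d.
C = 0.0104·exp(−0.57·0.2894) = 0.0104·0.848 = 0.008817 mg/L.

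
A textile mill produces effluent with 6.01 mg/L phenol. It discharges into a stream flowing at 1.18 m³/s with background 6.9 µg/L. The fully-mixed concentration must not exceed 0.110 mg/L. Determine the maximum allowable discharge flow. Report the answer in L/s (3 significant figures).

6.9 µg/L = 0.0069 mg/L.
Mass balance at complete mixing: C_std·(Q_w + Q_r) = Q_w·C_e + Q_r·C_b.
Rearranging, Q_w = Q_r·(C_std − C_b)/(C_e − C_std) = 1.18·(0.11 − 0.0069) / (6.01 − 0.11) = 0.02062 m³/s.
= 20.62 L/s.

20.6 L/s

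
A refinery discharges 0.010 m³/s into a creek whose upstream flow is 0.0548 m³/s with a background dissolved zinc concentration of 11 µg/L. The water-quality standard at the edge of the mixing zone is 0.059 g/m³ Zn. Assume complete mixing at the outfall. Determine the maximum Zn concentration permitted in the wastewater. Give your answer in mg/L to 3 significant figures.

0.322 mg/L

11 µg/L = 0.011 mg/L.
Mass balance: 0.059·0.0648 = 0.01·Cₑ + 0.0548·0.011.
Cₑ = (0.003823 − 0.0006028) / 0.01 = 0.322 mg/L.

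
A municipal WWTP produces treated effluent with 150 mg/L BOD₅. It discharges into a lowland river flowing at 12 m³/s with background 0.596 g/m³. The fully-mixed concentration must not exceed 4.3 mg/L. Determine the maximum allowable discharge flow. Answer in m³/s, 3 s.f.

0.305 m³/s

Mass balance at complete mixing: C_std·(Q_w + Q_r) = Q_w·C_e + Q_r·C_b.
Rearranging, Q_w = Q_r·(C_std − C_b)/(C_e − C_std) = 12·(4.3 − 0.596) / (150 − 4.3) = 0.3051 m³/s.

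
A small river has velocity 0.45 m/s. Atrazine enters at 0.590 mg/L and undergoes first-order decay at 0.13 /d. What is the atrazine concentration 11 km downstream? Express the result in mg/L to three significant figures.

Travel time t = 11 km / 0.45 m/s = 1.1e+04/0.45 = 2.444e+04 s = 0.2829 d.
First-order decay: C = 0.590·exp(−0.13·0.2829) = 0.590·0.9639 = 0.5687 mg/L.

0.569 mg/L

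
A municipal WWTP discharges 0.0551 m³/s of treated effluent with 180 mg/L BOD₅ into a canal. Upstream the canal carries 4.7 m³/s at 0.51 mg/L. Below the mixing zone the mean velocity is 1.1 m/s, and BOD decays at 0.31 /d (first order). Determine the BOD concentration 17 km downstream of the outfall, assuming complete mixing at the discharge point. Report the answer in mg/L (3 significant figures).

After complete mixing, C₀ = (0.0551·180 + 4.7·0.51) / 4.755 = 2.59 mg/L.
Travel time t = 1.7e+04 m / 1.1 m/s = 1.545e+04 s = 0.1789 d.
C = 2.59·exp(−0.31·0.1789) = 2.59·0.9461 = 2.45 mg/L.

2.45 mg/L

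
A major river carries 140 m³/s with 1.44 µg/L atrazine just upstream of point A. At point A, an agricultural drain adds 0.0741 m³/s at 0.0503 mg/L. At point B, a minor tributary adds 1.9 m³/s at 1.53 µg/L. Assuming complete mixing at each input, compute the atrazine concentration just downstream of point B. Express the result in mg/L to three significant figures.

1.44 µg/L = 0.00144 mg/L.
After input A: C = (140·0.00144 + 0.0741·0.0503) / 140.1 = 0.001466 mg/L.
1.53 µg/L = 0.00153 mg/L.
After input B: C = (140.1·0.001466 + 1.9·0.00153) / 142 = 0.001467 mg/L.

0.00147 mg/L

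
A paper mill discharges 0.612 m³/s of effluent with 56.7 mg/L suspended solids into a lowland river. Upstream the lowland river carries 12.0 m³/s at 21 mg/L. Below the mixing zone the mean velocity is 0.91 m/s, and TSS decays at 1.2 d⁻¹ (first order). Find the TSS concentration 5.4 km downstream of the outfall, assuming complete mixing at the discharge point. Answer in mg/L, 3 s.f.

20.9 mg/L

After complete mixing, C₀ = (0.612·56.7 + 12·21) / 12.61 = 22.73 mg/L.
Travel time t = 5400 m / 0.91 m/s = 5934 s = 0.06868 d.
C = 22.73·exp(−1.2·0.06868) = 22.73·0.9209 = 20.93 mg/L.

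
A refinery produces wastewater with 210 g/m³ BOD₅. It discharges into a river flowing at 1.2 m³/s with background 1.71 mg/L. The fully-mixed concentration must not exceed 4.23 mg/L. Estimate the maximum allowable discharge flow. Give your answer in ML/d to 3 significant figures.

Mass balance at complete mixing: C_std·(Q_w + Q_r) = Q_w·C_e + Q_r·C_b.
Rearranging, Q_w = Q_r·(C_std − C_b)/(C_e − C_std) = 1.2·(4.23 − 1.71) / (210 − 4.23) = 0.0147 m³/s.
= 1.27 ML/d.

1.27 ML/d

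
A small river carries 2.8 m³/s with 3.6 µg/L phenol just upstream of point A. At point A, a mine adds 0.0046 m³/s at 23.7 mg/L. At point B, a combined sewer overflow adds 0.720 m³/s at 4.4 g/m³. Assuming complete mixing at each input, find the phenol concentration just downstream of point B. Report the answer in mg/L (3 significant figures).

0.933 mg/L

3.6 µg/L = 0.0036 mg/L.
After input A: C = (2.8·0.0036 + 0.0046·23.7) / 2.805 = 0.04247 mg/L.
After input B: C = (2.805·0.04247 + 0.72·4.4) / 3.525 = 0.9326 mg/L.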